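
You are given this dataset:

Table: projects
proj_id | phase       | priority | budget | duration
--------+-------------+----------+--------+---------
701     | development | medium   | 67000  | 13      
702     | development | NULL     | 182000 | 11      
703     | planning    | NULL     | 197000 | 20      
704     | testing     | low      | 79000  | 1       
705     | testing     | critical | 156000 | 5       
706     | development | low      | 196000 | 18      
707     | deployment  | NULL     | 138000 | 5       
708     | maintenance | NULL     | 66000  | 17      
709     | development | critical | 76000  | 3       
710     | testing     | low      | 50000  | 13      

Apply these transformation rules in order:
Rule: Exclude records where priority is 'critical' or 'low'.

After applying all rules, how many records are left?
5

Step 1: Count records to exclude
  - 2 (critical) + 3 (low) = 5 records
Step 2: Total records: 10
Step 3: Remaining = 10 - 5 = 5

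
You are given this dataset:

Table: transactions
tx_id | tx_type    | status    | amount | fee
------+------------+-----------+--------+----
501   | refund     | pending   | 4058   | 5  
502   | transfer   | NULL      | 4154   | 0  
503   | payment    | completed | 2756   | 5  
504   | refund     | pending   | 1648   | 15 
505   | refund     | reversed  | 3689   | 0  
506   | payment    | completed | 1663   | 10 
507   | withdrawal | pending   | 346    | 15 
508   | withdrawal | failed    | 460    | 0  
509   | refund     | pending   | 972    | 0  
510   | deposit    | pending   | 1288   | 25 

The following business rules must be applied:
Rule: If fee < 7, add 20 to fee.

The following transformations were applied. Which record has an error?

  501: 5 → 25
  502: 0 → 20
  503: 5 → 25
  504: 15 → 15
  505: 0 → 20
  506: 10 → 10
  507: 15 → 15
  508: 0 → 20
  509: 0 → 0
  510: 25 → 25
Record 509 has an error. The correct transformed value should be 20, not 0.

Step 1: Check each record against the rule
Step 2: Record 509 has fee = 0
Step 3: Since 0 < 7, the bonus should have been applied
Step 4: Correct value = 20, but claimed value = 0
Conclusion: Record 509 has the error.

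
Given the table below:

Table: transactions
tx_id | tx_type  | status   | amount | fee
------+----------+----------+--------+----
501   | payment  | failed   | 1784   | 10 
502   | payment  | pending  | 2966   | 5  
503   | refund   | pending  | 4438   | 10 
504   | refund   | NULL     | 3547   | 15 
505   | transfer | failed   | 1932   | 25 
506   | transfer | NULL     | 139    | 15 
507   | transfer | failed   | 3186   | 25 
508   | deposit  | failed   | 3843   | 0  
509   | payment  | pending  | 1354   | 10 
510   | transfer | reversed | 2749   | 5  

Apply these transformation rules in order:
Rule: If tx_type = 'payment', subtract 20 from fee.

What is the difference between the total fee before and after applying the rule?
60

Step 1: Original sum of fee = 120
Step 2: 3 records have tx_type = 'payment'
Step 3: Each affected record changes by -20
Step 4: Total change = 3 × -20 = -60
Step 5: New sum = 120 + -60 = 60
Step 6: Difference = |60 - 120| = 60
        (Sum decreased by 60)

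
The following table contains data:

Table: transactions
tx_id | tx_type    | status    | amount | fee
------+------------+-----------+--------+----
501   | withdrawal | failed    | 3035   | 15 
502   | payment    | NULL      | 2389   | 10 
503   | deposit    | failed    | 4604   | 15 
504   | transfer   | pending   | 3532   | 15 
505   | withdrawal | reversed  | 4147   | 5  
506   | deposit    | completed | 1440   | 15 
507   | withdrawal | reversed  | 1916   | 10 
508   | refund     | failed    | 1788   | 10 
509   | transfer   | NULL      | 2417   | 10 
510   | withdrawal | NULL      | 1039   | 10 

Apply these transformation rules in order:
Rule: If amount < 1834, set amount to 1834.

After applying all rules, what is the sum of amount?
27542

Step 1: 3 records have amount < 1834
Step 2: These records originally summed to 4267
Step 3: After setting to minimum: 3 × 1834 = 5502
Step 4: Unaffected records sum: 22040
Step 5: Final sum = 5502 + 22040 = 27542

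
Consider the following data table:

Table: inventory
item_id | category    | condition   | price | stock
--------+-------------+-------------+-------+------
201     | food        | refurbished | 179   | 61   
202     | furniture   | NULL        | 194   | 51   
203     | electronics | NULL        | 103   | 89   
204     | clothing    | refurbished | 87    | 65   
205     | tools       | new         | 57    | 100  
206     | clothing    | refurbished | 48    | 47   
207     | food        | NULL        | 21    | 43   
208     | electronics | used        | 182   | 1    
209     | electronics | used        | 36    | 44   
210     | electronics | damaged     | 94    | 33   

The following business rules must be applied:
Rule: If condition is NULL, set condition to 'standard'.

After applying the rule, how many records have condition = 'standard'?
3

Step 1: Count records where condition IS NULL
Step 2: Found 3 records with NULL condition
Step 3: These records will have condition set to 'standard'
Step 4: Records already having condition = 'standard': 0
Step 5: Answer: 3 + 0 = 3 records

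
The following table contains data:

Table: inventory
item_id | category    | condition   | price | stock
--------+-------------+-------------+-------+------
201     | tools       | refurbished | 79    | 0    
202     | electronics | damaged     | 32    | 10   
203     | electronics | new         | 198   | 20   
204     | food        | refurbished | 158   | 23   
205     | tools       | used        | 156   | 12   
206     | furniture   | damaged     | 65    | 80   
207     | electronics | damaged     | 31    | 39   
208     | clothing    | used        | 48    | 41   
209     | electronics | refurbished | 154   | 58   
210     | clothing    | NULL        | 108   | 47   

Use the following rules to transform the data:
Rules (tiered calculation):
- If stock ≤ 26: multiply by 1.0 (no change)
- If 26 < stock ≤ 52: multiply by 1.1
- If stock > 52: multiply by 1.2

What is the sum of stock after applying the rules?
370.3

Step 1: Tier 1 (stock ≤ 26): 5 records, sum = 65 × 1.0 = 65.0
Step 2: Tier 2 (26 < stock ≤ 52): 3 records, sum = 127 × 1.1 = 139.7
Step 3: Tier 3 (stock > 52): 2 records, sum = 138 × 1.2 = 165.6
Step 4: Final sum = 65.0 + 139.7 + 165.6 = 370.3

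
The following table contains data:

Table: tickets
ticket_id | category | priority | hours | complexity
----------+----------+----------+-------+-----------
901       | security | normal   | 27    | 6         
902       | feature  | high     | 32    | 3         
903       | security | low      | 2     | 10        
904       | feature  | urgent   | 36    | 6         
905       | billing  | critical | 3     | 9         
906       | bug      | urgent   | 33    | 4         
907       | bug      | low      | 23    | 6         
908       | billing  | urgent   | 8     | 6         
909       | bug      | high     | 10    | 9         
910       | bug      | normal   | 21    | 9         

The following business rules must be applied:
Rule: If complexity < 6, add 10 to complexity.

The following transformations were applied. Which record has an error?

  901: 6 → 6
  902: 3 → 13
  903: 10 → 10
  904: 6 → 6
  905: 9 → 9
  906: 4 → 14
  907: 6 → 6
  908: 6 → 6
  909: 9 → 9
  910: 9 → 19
Record 910 has an error. The correct transformed value should be 9, not 19.

Step 1: Check each record against the rule
Step 2: Record 910 has complexity = 9
Step 3: Since 9 >= 6, the bonus should not have been applied
Step 4: Correct value = 9, but claimed value = 19
Conclusion: Record 910 has the error.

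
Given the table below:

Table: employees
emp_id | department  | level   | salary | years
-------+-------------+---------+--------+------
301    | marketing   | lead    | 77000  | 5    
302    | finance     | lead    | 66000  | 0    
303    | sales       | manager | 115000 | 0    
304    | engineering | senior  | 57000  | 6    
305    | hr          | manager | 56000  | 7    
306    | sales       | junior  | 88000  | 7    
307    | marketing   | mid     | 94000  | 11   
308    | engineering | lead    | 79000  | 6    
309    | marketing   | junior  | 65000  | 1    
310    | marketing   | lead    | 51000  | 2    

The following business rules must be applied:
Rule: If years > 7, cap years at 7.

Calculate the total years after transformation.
41

Step 1: 1 records have years > 7
Step 2: These records originally summed to 11
Step 3: After capping: 1 × 7 = 7
Step 4: Unaffected records sum: 34
Step 5: Final sum = 7 + 34 = 41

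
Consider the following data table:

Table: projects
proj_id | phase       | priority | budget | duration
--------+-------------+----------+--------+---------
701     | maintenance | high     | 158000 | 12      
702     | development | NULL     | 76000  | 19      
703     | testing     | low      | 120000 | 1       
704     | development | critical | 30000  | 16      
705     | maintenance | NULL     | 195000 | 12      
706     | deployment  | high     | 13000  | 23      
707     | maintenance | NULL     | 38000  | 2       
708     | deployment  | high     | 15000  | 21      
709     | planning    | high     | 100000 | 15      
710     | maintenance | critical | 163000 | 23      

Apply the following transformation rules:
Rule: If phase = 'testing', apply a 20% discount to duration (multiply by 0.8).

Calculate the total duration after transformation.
143.8

Step 1: Records with phase = 'testing' have total duration = 1
Step 2: Apply multiplier: 1 × 0.8 = 0.8
Step 3: Other records total: 143
Step 4: Final sum = 0.8 + 143 = 143.8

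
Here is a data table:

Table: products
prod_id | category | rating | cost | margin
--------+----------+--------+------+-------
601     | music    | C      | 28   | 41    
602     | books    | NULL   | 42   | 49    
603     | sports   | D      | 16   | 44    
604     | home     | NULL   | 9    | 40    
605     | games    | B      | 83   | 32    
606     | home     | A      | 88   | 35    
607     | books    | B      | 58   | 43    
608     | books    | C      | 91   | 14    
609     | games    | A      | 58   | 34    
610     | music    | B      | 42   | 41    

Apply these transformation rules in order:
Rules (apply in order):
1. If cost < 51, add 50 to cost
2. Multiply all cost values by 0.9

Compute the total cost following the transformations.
688.5

Step 1: Apply Rule 1 - Add 50 to records with cost < 51
  - 5 records affected: 137 + (5 × 50) = 387
  - Unaffected records: 378
  - Sum after Rule 1: 765
Step 2: Apply Rule 2 - Multiply all by 0.9
  - 765 × 0.9 = 688.5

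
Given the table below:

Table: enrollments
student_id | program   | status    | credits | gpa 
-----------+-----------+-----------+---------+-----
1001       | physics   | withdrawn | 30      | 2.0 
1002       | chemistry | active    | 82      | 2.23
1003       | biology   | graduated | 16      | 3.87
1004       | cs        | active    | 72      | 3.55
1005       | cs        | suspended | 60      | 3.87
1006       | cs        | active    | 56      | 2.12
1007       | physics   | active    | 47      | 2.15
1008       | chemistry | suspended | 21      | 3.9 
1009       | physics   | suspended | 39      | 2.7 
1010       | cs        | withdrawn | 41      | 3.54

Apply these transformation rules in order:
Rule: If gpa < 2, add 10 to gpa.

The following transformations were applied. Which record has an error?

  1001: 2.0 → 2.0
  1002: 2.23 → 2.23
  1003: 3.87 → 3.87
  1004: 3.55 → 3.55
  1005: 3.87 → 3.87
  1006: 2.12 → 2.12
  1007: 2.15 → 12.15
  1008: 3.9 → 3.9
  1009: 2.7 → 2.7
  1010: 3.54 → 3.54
Record 1007 has an error. The correct transformed value should be 2.15, not 12.15.

Step 1: Check each record against the rule
Step 2: Record 1007 has gpa = 2.15
Step 3: Since 2.15 >= 2, the bonus should not have been applied
Step 4: Correct value = 2.15, but claimed value = 12.15
Conclusion: Record 1007 has the error.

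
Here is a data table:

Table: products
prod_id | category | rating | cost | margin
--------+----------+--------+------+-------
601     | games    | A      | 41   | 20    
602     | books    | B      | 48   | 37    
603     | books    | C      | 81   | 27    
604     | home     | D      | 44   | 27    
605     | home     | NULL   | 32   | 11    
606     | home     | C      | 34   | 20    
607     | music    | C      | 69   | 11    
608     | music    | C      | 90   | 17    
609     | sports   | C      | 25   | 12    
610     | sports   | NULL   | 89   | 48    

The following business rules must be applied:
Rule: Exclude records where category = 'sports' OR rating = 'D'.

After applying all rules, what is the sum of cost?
395

Step 1: Find records where category = 'sports' OR rating = 'D'
Step 2: 3 records match, summing to 158
Step 3: Original sum: 553
Step 4: Remaining sum = 553 - 158 = 395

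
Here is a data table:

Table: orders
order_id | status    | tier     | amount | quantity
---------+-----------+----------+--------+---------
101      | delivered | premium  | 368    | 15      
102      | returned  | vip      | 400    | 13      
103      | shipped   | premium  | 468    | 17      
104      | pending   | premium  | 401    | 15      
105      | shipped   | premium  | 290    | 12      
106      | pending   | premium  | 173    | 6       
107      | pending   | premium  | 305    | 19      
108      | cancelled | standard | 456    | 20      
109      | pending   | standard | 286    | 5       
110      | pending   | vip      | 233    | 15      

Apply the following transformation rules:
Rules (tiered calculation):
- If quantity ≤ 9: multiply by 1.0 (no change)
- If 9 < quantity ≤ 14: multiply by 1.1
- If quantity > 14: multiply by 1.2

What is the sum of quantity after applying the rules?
159.7

Step 1: Tier 1 (quantity ≤ 9): 2 records, sum = 11 × 1.0 = 11.0
Step 2: Tier 2 (9 < quantity ≤ 14): 2 records, sum = 25 × 1.1 = 27.5
Step 3: Tier 3 (quantity > 14): 6 records, sum = 101 × 1.2 = 121.2
Step 4: Final sum = 11.0 + 27.5 + 121.2 = 159.7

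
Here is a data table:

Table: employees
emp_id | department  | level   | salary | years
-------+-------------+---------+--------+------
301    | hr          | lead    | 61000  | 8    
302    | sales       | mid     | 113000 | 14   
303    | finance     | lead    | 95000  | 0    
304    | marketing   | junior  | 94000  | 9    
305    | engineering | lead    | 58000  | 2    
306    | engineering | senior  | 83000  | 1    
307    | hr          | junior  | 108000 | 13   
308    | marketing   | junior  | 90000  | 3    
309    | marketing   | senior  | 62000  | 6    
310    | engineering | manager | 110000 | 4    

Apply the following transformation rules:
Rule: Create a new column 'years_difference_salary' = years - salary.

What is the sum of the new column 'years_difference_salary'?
-873940

Step 1: For each record, compute years - salary
Example calculations:
  8 - 61000 = -60992
  14 - 113000 = -112986
  0 - 95000 = -95000
  ...
Step 2: Sum all derived values
Step 3: Total = -873940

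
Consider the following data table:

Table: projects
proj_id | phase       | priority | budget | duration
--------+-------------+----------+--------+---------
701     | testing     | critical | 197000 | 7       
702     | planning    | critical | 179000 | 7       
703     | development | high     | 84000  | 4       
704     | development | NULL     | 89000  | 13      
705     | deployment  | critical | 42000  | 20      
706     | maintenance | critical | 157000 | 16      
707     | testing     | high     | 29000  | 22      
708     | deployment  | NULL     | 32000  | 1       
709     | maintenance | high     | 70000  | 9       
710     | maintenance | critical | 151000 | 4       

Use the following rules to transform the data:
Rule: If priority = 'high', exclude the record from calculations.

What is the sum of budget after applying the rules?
847000

Step 1: Identify records where priority = 'high'
Step 2: The excluded records sum to 183000
Step 3: Original total budget = 1030000
Step 4: Remaining total = 1030000 - 183000 = 847000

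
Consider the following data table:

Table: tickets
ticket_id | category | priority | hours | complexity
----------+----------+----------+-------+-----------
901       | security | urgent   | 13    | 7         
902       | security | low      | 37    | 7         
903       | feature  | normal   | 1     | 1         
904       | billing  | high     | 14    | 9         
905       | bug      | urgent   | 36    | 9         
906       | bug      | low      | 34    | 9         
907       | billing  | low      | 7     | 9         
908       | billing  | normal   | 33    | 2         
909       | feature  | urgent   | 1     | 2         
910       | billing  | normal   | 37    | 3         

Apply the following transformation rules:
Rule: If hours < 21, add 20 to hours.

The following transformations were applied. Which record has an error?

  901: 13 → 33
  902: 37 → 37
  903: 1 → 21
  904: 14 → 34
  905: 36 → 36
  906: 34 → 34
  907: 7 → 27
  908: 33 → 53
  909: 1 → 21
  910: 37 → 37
Record 908 has an error. The correct transformed value should be 33, not 53.

Step 1: Check each record against the rule
Step 2: Record 908 has hours = 33
Step 3: Since 33 >= 21, the bonus should not have been applied
Step 4: Correct value = 33, but claimed value = 53
Conclusion: Record 908 has the error.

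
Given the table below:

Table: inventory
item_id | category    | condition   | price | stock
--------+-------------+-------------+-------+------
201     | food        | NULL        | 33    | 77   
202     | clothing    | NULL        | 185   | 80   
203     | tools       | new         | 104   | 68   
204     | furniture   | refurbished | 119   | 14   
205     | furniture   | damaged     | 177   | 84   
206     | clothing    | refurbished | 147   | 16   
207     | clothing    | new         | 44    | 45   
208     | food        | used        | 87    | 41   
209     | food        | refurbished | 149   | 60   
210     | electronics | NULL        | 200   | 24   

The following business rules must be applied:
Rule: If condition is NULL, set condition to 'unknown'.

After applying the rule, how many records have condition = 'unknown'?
3

Step 1: Count records where condition IS NULL
Step 2: Found 3 records with NULL condition
Step 3: These records will have condition set to 'unknown'
Step 4: Records already having condition = 'unknown': 0
Step 5: Answer: 3 + 0 = 3 records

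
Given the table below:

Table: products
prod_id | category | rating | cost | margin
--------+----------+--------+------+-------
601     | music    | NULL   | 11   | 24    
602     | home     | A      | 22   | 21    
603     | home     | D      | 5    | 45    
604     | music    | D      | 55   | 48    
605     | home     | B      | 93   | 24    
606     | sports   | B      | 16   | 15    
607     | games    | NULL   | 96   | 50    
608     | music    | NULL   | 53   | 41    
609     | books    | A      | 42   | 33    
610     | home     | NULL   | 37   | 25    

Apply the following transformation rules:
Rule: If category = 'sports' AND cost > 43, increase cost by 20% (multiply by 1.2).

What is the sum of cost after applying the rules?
430

Step 1: Find records where category = 'sports' AND cost > 43
Step 2: 0 records match, summing to 0
Step 3: After multiplier: 0 × 1.2 = 0.0
Step 4: Unaffected records sum: 430
Step 5: Final sum = 0.0 + 430 = 430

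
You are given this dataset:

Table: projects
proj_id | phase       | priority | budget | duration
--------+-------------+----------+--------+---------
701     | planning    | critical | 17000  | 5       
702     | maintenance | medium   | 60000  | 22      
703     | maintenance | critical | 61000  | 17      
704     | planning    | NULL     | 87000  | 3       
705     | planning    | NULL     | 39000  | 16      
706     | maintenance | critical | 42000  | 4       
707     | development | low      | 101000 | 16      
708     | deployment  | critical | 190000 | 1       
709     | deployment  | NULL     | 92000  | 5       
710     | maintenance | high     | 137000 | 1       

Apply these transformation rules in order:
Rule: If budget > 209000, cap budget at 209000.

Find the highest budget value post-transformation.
190000

Step 1: Original maximum budget = 190000
Step 2: Check cap of 209000 against maximum
Step 3: No records exceed the cap (max 190000 <= cap 209000), so no capping applies
Step 4: Maximum after transformation = 190000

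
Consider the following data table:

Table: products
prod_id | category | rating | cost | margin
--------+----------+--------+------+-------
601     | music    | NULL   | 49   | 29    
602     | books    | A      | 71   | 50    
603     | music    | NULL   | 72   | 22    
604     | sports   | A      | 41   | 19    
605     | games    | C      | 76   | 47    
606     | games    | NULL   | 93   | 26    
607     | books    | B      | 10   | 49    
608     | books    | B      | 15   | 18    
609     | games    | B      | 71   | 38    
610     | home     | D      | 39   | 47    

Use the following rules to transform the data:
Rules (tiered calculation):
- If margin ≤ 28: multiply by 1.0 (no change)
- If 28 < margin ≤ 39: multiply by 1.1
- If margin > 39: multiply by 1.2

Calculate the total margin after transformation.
390.3

Step 1: Tier 1 (margin ≤ 28): 4 records, sum = 85 × 1.0 = 85.0
Step 2: Tier 2 (28 < margin ≤ 39): 2 records, sum = 67 × 1.1 = 73.7
Step 3: Tier 3 (margin > 39): 4 records, sum = 193 × 1.2 = 231.6
Step 4: Final sum = 85.0 + 73.7 + 231.6 = 390.3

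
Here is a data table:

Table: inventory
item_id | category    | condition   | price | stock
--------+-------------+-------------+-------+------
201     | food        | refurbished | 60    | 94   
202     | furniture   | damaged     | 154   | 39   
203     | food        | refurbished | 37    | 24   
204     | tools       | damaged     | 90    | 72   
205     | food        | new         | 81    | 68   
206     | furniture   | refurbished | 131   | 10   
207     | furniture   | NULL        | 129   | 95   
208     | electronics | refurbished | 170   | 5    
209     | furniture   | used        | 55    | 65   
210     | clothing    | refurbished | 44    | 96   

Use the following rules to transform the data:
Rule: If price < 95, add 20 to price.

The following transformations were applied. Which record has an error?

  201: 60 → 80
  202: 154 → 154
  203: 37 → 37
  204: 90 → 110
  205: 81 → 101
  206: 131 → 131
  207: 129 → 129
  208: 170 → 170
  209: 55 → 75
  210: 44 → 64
Record 203 has an error. The correct transformed value should be 57, not 37.

Step 1: Check each record against the rule
Step 2: Record 203 has price = 37
Step 3: Since 37 < 95, the bonus should have been applied
Step 4: Correct value = 57, but claimed value = 37
Conclusion: Record 203 has the error.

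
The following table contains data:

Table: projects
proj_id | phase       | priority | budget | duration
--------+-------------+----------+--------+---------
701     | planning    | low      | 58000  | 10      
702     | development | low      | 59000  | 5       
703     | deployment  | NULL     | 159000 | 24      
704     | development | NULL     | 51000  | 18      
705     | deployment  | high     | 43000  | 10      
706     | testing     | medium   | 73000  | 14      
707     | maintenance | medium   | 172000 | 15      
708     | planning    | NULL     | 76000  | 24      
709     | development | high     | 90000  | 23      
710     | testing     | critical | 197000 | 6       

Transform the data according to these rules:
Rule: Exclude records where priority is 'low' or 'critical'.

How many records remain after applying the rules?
7

Step 1: Count records to exclude
  - 2 (low) + 1 (critical) = 3 records
Step 2: Total records: 10
Step 3: Remaining = 10 - 3 = 7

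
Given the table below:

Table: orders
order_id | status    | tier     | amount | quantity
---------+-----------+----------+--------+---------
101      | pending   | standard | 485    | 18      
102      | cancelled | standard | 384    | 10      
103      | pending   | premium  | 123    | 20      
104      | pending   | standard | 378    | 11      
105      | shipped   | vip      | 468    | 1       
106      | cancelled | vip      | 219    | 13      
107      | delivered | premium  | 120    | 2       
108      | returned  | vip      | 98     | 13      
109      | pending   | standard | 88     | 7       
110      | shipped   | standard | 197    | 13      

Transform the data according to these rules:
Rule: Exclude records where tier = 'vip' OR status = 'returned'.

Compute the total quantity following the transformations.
81

Step 1: Find records where tier = 'vip' OR status = 'returned'
Step 2: 3 records match, summing to 27
Step 3: Original sum: 108
Step 4: Remaining sum = 108 - 27 = 81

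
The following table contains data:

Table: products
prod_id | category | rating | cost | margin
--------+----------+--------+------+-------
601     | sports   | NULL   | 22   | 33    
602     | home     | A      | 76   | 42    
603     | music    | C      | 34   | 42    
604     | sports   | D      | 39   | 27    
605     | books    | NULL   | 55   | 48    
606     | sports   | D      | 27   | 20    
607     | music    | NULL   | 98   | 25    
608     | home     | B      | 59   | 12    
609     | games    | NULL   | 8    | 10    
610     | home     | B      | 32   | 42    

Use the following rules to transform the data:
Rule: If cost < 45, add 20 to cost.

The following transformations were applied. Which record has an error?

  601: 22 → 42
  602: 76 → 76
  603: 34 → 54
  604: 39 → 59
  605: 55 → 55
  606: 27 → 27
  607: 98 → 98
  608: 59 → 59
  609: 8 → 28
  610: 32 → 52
Record 606 has an error. The correct transformed value should be 47, not 27.

Step 1: Check each record against the rule
Step 2: Record 606 has cost = 27
Step 3: Since 27 < 45, the bonus should have been applied
Step 4: Correct value = 47, but claimed value = 27
Conclusion: Record 606 has the error.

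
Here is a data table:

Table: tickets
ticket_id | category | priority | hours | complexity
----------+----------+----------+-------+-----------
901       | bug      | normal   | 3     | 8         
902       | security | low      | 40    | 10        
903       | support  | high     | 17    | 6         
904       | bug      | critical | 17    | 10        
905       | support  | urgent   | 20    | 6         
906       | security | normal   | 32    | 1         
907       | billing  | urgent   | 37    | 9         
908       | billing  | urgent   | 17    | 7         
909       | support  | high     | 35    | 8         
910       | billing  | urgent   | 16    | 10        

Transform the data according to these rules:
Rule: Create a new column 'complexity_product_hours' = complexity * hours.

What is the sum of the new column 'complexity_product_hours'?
1740

Step 1: For each record, compute complexity * hours
Example calculations:
  8 * 3 = 24
  10 * 40 = 400
  6 * 17 = 102
  ...
Step 2: Sum all derived values
Step 3: Total = 1740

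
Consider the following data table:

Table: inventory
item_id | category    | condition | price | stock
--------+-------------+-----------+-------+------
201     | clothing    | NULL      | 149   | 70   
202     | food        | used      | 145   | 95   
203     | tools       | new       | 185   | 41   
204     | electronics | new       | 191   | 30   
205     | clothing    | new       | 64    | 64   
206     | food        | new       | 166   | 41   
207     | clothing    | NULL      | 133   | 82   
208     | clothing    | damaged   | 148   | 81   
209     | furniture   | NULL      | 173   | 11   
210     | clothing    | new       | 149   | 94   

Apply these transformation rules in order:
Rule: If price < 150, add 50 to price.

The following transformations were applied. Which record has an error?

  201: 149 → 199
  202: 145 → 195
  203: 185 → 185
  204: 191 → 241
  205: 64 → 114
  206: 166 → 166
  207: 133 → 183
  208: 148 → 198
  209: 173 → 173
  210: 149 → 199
Record 204 has an error. The correct transformed value should be 191, not 241.

Step 1: Check each record against the rule
Step 2: Record 204 has price = 191
Step 3: Since 191 >= 150, the bonus should not have been applied
Step 4: Correct value = 191, but claimed value = 241
Conclusion: Record 204 has the error.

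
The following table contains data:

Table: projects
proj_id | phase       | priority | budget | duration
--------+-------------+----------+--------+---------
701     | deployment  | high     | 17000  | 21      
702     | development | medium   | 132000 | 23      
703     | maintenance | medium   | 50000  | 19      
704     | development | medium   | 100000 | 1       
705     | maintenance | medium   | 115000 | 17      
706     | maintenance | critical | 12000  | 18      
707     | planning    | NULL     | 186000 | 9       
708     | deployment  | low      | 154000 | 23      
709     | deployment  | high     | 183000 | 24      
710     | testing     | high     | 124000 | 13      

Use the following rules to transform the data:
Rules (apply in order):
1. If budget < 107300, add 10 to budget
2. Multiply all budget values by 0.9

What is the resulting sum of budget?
965736.0

Step 1: Apply Rule 1 - Add 10 to records with budget < 107300
  - 4 records affected: 179000 + (4 × 10) = 179040
  - Unaffected records: 894000
  - Sum after Rule 1: 1073040
Step 2: Apply Rule 2 - Multiply all by 0.9
  - 1073040 × 0.9 = 965736.0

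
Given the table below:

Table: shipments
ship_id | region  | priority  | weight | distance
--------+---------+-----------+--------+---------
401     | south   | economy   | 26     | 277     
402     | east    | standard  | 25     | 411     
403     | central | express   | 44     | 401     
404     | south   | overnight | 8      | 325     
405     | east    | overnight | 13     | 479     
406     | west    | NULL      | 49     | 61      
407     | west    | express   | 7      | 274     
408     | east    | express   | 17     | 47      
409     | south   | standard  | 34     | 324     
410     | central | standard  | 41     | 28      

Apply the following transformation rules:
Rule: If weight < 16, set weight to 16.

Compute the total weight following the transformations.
284

Step 1: 3 records have weight < 16
Step 2: These records originally summed to 28
Step 3: After setting to minimum: 3 × 16 = 48
Step 4: Unaffected records sum: 236
Step 5: Final sum = 48 + 236 = 284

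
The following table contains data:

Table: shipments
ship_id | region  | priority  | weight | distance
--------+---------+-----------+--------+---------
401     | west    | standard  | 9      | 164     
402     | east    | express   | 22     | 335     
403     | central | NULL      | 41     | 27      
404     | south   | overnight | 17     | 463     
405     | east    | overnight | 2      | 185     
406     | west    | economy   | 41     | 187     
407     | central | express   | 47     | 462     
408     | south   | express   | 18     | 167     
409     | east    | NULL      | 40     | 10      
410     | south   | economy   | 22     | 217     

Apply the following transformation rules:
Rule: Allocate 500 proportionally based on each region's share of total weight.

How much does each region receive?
central: 169.88, east: 123.55, south: 110.04, west: 96.53

Step 1: Calculate total weight = 259
Step 2: Calculate each region's proportion:
  central: 88/259 = 33.98% → 169.88
  east: 64/259 = 24.71% → 123.55
  south: 57/259 = 22.01% → 110.04
  west: 50/259 = 19.31% → 96.53
Step 3: Verify: sum of allocations ≈ 500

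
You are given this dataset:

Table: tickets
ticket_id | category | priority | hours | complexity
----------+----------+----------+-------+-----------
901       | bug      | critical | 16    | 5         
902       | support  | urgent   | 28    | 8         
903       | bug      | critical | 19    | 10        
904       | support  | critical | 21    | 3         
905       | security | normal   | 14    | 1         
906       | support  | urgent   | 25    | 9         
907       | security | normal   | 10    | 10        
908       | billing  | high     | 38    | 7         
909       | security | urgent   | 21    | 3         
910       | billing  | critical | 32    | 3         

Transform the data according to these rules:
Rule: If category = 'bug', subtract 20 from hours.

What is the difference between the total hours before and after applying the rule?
40

Step 1: Original sum of hours = 224
Step 2: 2 records have category = 'bug'
Step 3: Each affected record changes by -20
Step 4: Total change = 2 × -20 = -40
Step 5: New sum = 224 + -40 = 184
Step 6: Difference = |184 - 224| = 40
        (Sum decreased by 40)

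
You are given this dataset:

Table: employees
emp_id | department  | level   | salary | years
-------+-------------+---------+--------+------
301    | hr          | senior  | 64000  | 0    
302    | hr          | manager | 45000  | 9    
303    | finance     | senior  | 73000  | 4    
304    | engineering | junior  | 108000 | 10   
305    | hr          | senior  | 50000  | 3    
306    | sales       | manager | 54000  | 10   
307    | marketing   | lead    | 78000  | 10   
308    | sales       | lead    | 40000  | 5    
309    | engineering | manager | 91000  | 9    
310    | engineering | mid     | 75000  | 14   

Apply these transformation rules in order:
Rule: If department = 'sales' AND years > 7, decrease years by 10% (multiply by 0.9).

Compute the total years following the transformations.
73.0

Step 1: Find records where department = 'sales' AND years > 7
Step 2: 1 records match, summing to 10
Step 3: After multiplier: 10 × 0.9 = 9.0
Step 4: Unaffected records sum: 64
Step 5: Final sum = 9.0 + 64 = 73.0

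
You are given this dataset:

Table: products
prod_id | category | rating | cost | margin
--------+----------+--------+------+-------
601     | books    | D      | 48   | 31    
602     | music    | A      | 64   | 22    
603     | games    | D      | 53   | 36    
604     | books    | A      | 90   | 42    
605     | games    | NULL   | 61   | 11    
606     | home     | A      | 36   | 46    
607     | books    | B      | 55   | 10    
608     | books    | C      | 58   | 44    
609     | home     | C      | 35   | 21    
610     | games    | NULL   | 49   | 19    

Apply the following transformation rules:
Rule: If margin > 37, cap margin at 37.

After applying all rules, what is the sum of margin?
261

Step 1: 3 records have margin > 37
Step 2: These records originally summed to 132
Step 3: After capping: 3 × 37 = 111
Step 4: Unaffected records sum: 150
Step 5: Final sum = 111 + 150 = 261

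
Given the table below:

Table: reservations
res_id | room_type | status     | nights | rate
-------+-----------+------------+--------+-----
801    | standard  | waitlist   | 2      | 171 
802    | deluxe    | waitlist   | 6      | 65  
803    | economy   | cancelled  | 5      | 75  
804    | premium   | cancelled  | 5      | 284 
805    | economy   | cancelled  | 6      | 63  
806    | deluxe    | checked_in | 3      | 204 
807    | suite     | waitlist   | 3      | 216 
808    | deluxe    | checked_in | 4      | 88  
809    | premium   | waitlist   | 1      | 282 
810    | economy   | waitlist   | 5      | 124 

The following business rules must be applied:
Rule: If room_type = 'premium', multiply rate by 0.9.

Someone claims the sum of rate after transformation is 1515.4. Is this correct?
Yes, the result is correct.

Step 1: Calculate the correct sum after transformation
Step 2: Apply multiplier 0.9 to records where room_type = 'premium'
Step 3: Correct result = 1515.4
Step 4: Claimed result = 1515.4
Step 5: 1515.4 = 1515.4 ✓
Conclusion: The claimed result is correct.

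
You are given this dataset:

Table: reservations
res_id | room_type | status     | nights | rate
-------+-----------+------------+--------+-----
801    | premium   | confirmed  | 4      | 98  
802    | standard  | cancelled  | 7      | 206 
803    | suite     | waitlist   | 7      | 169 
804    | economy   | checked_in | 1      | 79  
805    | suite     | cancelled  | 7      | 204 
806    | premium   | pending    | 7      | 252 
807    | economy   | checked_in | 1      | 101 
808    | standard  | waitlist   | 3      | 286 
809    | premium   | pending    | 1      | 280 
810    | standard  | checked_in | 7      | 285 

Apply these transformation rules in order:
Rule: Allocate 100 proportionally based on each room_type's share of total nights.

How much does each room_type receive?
economy: 4.44, premium: 26.67, standard: 37.78, suite: 31.11

Step 1: Calculate total nights = 45
Step 2: Calculate each room_type's proportion:
  economy: 2/45 = 4.44% → 4.44
  premium: 12/45 = 26.67% → 26.67
  standard: 17/45 = 37.78% → 37.78
  suite: 14/45 = 31.11% → 31.11
Step 3: Verify: sum of allocations ≈ 100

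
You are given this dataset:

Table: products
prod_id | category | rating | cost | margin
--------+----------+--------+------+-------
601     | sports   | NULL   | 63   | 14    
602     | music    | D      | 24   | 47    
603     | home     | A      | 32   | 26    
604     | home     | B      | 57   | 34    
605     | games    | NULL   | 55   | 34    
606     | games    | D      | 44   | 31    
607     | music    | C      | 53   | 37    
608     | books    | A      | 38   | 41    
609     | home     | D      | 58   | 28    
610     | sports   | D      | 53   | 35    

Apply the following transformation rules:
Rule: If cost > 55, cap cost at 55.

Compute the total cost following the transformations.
464

Step 1: 3 records have cost > 55
Step 2: These records originally summed to 178
Step 3: After capping: 3 × 55 = 165
Step 4: Unaffected records sum: 299
Step 5: Final sum = 165 + 299 = 464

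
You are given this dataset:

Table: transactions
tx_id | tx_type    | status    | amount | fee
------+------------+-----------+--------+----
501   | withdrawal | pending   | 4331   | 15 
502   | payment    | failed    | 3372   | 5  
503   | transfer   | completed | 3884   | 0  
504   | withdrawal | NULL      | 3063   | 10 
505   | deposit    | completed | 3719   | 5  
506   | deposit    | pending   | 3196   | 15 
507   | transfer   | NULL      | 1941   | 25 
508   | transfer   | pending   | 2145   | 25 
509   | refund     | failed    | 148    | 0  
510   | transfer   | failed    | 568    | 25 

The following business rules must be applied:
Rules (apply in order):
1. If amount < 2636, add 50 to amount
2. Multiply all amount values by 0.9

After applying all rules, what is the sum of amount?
23910.3

Step 1: Apply Rule 1 - Add 50 to records with amount < 2636
  - 4 records affected: 4802 + (4 × 50) = 5002
  - Unaffected records: 21565
  - Sum after Rule 1: 26567
Step 2: Apply Rule 2 - Multiply all by 0.9
  - 26567 × 0.9 = 23910.3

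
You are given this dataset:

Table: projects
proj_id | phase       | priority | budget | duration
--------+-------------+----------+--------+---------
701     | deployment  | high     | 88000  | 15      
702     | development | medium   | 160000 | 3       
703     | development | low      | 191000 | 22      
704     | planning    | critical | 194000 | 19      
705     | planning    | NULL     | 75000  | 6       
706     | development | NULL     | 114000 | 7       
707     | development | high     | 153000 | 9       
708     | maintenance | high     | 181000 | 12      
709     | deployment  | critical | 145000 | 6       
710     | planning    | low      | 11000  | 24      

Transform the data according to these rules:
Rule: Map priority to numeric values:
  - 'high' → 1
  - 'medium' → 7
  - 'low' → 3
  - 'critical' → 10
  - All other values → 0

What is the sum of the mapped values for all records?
36

Step 1: Apply mapping to each record
Step 2: Count by status:
  'high': 3 records × 1 = 3
  'medium': 1 records × 7 = 7
  'low': 2 records × 3 = 6
  'critical': 2 records × 10 = 20
Step 3: Sum all mapped values = 36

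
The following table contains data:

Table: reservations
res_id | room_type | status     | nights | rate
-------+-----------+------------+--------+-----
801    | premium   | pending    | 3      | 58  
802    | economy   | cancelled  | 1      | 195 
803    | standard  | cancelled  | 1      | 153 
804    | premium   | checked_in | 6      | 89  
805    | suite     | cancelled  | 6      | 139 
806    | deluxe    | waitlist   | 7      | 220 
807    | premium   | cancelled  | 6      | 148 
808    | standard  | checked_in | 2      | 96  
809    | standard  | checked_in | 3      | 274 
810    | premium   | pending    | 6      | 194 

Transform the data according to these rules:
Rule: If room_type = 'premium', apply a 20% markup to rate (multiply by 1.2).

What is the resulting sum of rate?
1663.8

Step 1: Records with room_type = 'premium' have total rate = 489
Step 2: Apply multiplier: 489 × 1.2 = 586.8
Step 3: Other records total: 1077
Step 4: Final sum = 586.8 + 1077 = 1663.8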